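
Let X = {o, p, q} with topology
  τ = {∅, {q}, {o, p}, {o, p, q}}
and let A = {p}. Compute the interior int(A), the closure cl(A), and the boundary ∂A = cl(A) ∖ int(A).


int(A) = ∅, cl(A) = {o, p}, ∂A = {o, p}.

Closed sets in (X, τ) are complements of opens:
  closed(X, τ) = {∅, {q}, {o, p}, {o, p, q}}.
int(A) = ⋃ {U ∈ τ : U ⊆ A}. Opens contained in A: ∅.
Taking the union of these: int(A) = ∅.
cl(A) = ⋂ {C closed : A ⊆ C}. Closed sets containing A: {o, p}, {o, p, q}.
Intersecting these: cl(A) = {o, p}.
∂A = cl(A) ∖ int(A) = {o, p} ∖ ∅ = {o, p}.


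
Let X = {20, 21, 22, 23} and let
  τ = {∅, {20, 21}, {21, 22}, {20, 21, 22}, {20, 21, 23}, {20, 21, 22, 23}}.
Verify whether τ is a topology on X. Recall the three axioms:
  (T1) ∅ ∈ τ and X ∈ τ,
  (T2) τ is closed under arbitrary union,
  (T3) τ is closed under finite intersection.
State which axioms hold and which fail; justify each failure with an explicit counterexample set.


τ is NOT a topology on X.

Axiom (T1): ∅ ∈ τ? Yes; X ∈ τ? Yes.
Axiom (T2/T3): check pairwise unions and intersections of members of τ.
Counterexample for (T3): {20, 21} ∩ {21, 22} = {21} ∉ τ. Therefore τ is NOT a topology.


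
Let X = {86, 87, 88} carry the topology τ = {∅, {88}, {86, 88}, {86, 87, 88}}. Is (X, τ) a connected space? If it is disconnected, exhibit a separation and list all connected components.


(X, τ) is connected.

Find clopen sets (U ∈ τ with X ∖ U ∈ τ):
  U = ∅, X ∖ U = {86, 87, 88} — both open, so U is clopen.
  U = {86, 87, 88}, X ∖ U = ∅ — both open, so U is clopen.
Only trivial clopens (∅ and X) exist, so (X, τ) is connected.
Compute connected components by grouping points that agree on all clopens:
  component: {86, 87, 88}


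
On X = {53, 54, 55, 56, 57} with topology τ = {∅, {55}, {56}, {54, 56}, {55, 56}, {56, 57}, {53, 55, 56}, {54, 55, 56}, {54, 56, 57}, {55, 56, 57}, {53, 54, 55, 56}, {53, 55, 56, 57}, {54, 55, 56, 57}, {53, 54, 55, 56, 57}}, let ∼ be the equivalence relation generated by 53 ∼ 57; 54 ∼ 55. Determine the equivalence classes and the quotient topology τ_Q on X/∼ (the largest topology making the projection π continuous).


X/∼ = {[53=57], [54=55], [56]}; |τ_Q| = 4.

Equivalence classes: [53=57], [54=55], [56].
Quotient map π: X → X/∼ sends 53 ↦ [53=57], 54 ↦ [54=55], 55 ↦ [54=55], 56 ↦ [56], 57 ↦ [53=57].
For each subset V ⊆ X/∼, compute π^{-1}(V) ⊆ X and check whether π^{-1}(V) ∈ τ. V is open in τ_Q iff π^{-1}(V) ∈ τ.
  V = {}: π^{-1}(V) = ∅ ∈ τ ✓.
  V = {[53=57]}: π^{-1}(V) = {53, 57} ∉ τ ✗.
  V = {[54=55]}: π^{-1}(V) = {54, 55} ∉ τ ✗.
  V = {[53=57], [54=55]}: π^{-1}(V) = {53, 54, 55, 57} ∉ τ ✗.
  V = {[56]}: π^{-1}(V) = {56} ∈ τ ✓.
  V = {[53=57], [56]}: π^{-1}(V) = {53, 56, 57} ∉ τ ✗.
  V = {[54=55], [56]}: π^{-1}(V) = {54, 55, 56} ∈ τ ✓.
  V = {[53=57], [54=55], [56]}: π^{-1}(V) = {53, 54, 55, 56, 57} ∈ τ ✓.
Open sets in the quotient: τ_Q = {{}, {[56]}, {[54=55], [56]}, {[53=57], [54=55], [56]}} (4 elements).


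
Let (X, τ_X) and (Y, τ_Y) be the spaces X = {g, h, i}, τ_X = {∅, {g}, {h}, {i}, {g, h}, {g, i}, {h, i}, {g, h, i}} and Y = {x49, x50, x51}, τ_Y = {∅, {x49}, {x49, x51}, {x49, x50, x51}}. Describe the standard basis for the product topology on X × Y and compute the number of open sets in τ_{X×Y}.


Basis B = {∅ × ∅, {g} × {x49}, {h} × {x49}, {i} × {x49}, {g} × {x49, x51}, {g, h} × {x49}, {g, i} × {x49}, {h} × {x49, x51}, {h, i} × {x49}, {i} × {x49, x51}, {g} × {x49, x50, x51}, {g, h, i} × {x49}, {h} × {x49, x50, x51}, {i} × {x49, x50, x51}, {g, h} × {x49, x51}, {g, i} × {x49, x51}, {h, i} × {x49, x51}, {g, h} × {x49, x50, x51}, {g, i} × {x49, x50, x51}, {g, h, i} × {x49, x51}, {h, i} × {x49, x50, x51}, {g, h, i} × {x49, x50, x51}}; |τ_{X×Y}| = 64.

Enumerate products U × V with U ∈ τ_X, V ∈ τ_Y (deduplicated):
  ∅ × ∅ = {} (∅)
  {g} × {x49} = {(g,x49)}
  {h} × {x49} = {(h,x49)}
  {i} × {x49} = {(i,x49)}
  {g} × {x49, x51} = {(g,x49), (g,x51)}
  {g, h} × {x49} = {(g,x49), (h,x49)}
  {g, i} × {x49} = {(g,x49), (i,x49)}
  {h} × {x49, x51} = {(h,x49), (h,x51)}
  {h, i} × {x49} = {(h,x49), (i,x49)}
  {i} × {x49, x51} = {(i,x49), (i,x51)}
  {g} × {x49, x50, x51} = {(g,x49), (g,x50), (g,x51)}
  {g, h, i} × {x49} = {(g,x49), (h,x49), (i,x49)}
  {h} × {x49, x50, x51} = {(h,x49), (h,x50), (h,x51)}
  {i} × {x49, x50, x51} = {(i,x49), (i,x50), (i,x51)}
  {g, h} × {x49, x51} = {(g,x49), (g,x51), (h,x49), (h,x51)}
  {g, i} × {x49, x51} = {(g,x49), (g,x51), (i,x49), (i,x51)}
  {h, i} × {x49, x51} = {(h,x49), (h,x51), (i,x49), (i,x51)}
  {g, h} × {x49, x50, x51} = {(g,x49), (g,x50), (g,x51), (h,x49), (h,x50), (h,x51)}
  {g, i} × {x49, x50, x51} = {(g,x49), (g,x50), (g,x51), (i,x49), (i,x50), (i,x51)}
  {g, h, i} × {x49, x51} = {(g,x49), (g,x51), (h,x49), (h,x51), (i,x49), (i,x51)}
  {h, i} × {x49, x50, x51} = {(h,x49), (h,x50), (h,x51), (i,x49), (i,x50), (i,x51)}
  {g, h, i} × {x49, x50, x51} = {(g,x49), (g,x50), (g,x51), (h,x49), (h,x50), (h,x51), (i,x49), (i,x50), (i,x51)}
These 22 distinct sets form the basis B.
Close under arbitrary unions to get τ_{X×Y}; counting gives |τ_{X×Y}| = 64.


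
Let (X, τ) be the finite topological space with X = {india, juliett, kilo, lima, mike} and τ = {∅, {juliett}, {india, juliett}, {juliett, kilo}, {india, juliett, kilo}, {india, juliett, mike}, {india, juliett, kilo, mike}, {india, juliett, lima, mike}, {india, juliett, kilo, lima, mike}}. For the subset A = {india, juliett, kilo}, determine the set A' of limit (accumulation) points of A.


A' = {india, kilo, lima, mike}

For each x ∈ X, list the open sets U ∈ τ with x ∈ U, then check whether U ∩ (A ∖ {x}) ≠ ∅ for every such U.
  x = india: opens ∋ x are {india, juliett}, {india, juliett, kilo}, {india, juliett, mike}, {india, juliett, kilo, mike}, {india, juliett, lima, mike}, {india, juliett, kilo, lima, mike}; each meets A ∖ {india}, so x IS a limit point.
  x = juliett: open {juliett} ∋ x has {juliett} ∩ (A ∖ {juliett}) = ∅, so x is NOT a limit point.
  x = kilo: opens ∋ x are {juliett, kilo}, {india, juliett, kilo}, {india, juliett, kilo, mike}, {india, juliett, kilo, lima, mike}; each meets A ∖ {kilo}, so x IS a limit point.
  x = lima: opens ∋ x are {india, juliett, lima, mike}, {india, juliett, kilo, lima, mike}; each meets A ∖ {lima}, so x IS a limit point.
  x = mike: opens ∋ x are {india, juliett, mike}, {india, juliett, kilo, mike}, {india, juliett, lima, mike}, {india, juliett, kilo, lima, mike}; each meets A ∖ {mike}, so x IS a limit point.
Collecting: A' = {india, kilo, lima, mike}.


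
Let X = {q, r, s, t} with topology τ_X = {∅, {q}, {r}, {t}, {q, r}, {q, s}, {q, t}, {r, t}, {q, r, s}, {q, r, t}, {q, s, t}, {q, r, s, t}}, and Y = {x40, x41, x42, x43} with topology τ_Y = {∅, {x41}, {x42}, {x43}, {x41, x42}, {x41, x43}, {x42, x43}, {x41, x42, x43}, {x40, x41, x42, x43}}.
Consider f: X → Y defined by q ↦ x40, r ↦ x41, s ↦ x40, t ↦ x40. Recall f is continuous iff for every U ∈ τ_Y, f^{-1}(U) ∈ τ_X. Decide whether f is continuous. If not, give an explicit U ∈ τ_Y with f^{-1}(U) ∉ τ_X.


f IS continuous.

Compute f^{-1}(U) for each U ∈ τ_Y:
  U = ∅: f^{-1}(U) = ∅ ∈ τ_X ✓.
  U = {x41}: f^{-1}(U) = {r} ∈ τ_X ✓.
  U = {x42}: f^{-1}(U) = ∅ ∈ τ_X ✓.
  U = {x43}: f^{-1}(U) = ∅ ∈ τ_X ✓.
  U = {x41, x42}: f^{-1}(U) = {r} ∈ τ_X ✓.
  U = {x41, x43}: f^{-1}(U) = {r} ∈ τ_X ✓.
  U = {x42, x43}: f^{-1}(U) = ∅ ∈ τ_X ✓.
  U = {x41, x42, x43}: f^{-1}(U) = {r} ∈ τ_X ✓.
  U = {x40, x41, x42, x43}: f^{-1}(U) = {q, r, s, t} ∈ τ_X ✓.
Every preimage lies in τ_X, so f IS continuous.


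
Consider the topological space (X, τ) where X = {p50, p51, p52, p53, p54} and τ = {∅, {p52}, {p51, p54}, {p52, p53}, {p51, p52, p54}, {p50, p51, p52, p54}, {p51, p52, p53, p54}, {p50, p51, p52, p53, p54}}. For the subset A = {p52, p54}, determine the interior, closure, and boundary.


int(A) = {p52}, cl(A) = {p50, p51, p52, p53, p54}, ∂A = {p50, p51, p53, p54}.

Closed sets in (X, τ) are complements of opens:
  closed(X, τ) = {∅, {p50}, {p53}, {p50, p53}, {p50, p51, p54}, {p50, p52, p53}, {p50, p51, p53, p54}, {p50, p51, p52, p53, p54}}.
int(A) = ⋃ {U ∈ τ : U ⊆ A}. Opens contained in A: ∅, {p52}.
Taking the union of these: int(A) = {p52}.
cl(A) = ⋂ {C closed : A ⊆ C}. Closed sets containing A: {p50, p51, p52, p53, p54}.
Intersecting these: cl(A) = {p50, p51, p52, p53, p54}.
∂A = cl(A) ∖ int(A) = {p50, p51, p52, p53, p54} ∖ {p52} = {p50, p51, p53, p54}.


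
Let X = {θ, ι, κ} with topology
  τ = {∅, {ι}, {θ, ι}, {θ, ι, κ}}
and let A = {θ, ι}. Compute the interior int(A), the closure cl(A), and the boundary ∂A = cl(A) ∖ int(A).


int(A) = {θ, ι}, cl(A) = {θ, ι, κ}, ∂A = {κ}.

Closed sets in (X, τ) are complements of opens:
  closed(X, τ) = {∅, {κ}, {θ, κ}, {θ, ι, κ}}.
int(A) = ⋃ {U ∈ τ : U ⊆ A}. Opens contained in A: ∅, {ι}, {θ, ι}.
Taking the union of these: int(A) = {θ, ι}.
cl(A) = ⋂ {C closed : A ⊆ C}. Closed sets containing A: {θ, ι, κ}.
Intersecting these: cl(A) = {θ, ι, κ}.
∂A = cl(A) ∖ int(A) = {θ, ι, κ} ∖ {θ, ι} = {κ}.


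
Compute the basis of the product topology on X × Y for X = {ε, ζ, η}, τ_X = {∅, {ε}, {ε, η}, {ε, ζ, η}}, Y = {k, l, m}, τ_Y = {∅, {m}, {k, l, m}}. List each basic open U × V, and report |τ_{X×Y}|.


Basis B = {∅ × ∅, {ε} × {m}, {ε, η} × {m}, {ε} × {k, l, m}, {ε, ζ, η} × {m}, {ε, η} × {k, l, m}, {ε, ζ, η} × {k, l, m}}; |τ_{X×Y}| = 10.

Enumerate products U × V with U ∈ τ_X, V ∈ τ_Y (deduplicated):
  ∅ × ∅ = {} (∅)
  {ε} × {m} = {(ε,m)}
  {ε, η} × {m} = {(ε,m), (η,m)}
  {ε} × {k, l, m} = {(ε,k), (ε,l), (ε,m)}
  {ε, ζ, η} × {m} = {(ε,m), (ζ,m), (η,m)}
  {ε, η} × {k, l, m} = {(ε,k), (ε,l), (ε,m), (η,k), (η,l), (η,m)}
  {ε, ζ, η} × {k, l, m} = {(ε,k), (ε,l), (ε,m), (ζ,k), (ζ,l), (ζ,m), (η,k), (η,l), (η,m)}
These 7 distinct sets form the basis B.
Close under arbitrary unions to get τ_{X×Y}; counting gives |τ_{X×Y}| = 10.


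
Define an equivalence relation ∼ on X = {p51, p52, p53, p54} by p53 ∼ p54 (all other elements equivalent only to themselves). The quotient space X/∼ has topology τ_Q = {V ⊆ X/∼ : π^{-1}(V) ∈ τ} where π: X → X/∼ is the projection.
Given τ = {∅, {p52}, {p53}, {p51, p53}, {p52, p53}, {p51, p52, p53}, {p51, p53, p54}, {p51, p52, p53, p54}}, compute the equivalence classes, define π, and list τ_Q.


X/∼ = {[p51], [p52], [p53=p54]}; |τ_Q| = 4.

Equivalence classes: [p51], [p52], [p53=p54].
Quotient map π: X → X/∼ sends p51 ↦ [p51], p52 ↦ [p52], p53 ↦ [p53=p54], p54 ↦ [p53=p54].
For each subset V ⊆ X/∼, compute π^{-1}(V) ⊆ X and check whether π^{-1}(V) ∈ τ. V is open in τ_Q iff π^{-1}(V) ∈ τ.
  V = {}: π^{-1}(V) = ∅ ∈ τ ✓.
  V = {[p51]}: π^{-1}(V) = {p51} ∉ τ ✗.
  V = {[p52]}: π^{-1}(V) = {p52} ∈ τ ✓.
  V = {[p51], [p52]}: π^{-1}(V) = {p51, p52} ∉ τ ✗.
  V = {[p53=p54]}: π^{-1}(V) = {p53, p54} ∉ τ ✗.
  V = {[p51], [p53=p54]}: π^{-1}(V) = {p51, p53, p54} ∈ τ ✓.
  V = {[p52], [p53=p54]}: π^{-1}(V) = {p52, p53, p54} ∉ τ ✗.
  V = {[p51], [p52], [p53=p54]}: π^{-1}(V) = {p51, p52, p53, p54} ∈ τ ✓.
Open sets in the quotient: τ_Q = {{}, {[p52]}, {[p51], [p53=p54]}, {[p51], [p52], [p53=p54]}} (4 elements).


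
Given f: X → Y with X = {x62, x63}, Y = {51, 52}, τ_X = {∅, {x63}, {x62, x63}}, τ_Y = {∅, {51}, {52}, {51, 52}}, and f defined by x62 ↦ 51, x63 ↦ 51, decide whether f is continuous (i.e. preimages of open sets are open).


f IS continuous.

Compute f^{-1}(U) for each U ∈ τ_Y:
  U = ∅: f^{-1}(U) = ∅ ∈ τ_X ✓.
  U = {51}: f^{-1}(U) = {x62, x63} ∈ τ_X ✓.
  U = {52}: f^{-1}(U) = ∅ ∈ τ_X ✓.
  U = {51, 52}: f^{-1}(U) = {x62, x63} ∈ τ_X ✓.
Every preimage lies in τ_X, so f IS continuous.


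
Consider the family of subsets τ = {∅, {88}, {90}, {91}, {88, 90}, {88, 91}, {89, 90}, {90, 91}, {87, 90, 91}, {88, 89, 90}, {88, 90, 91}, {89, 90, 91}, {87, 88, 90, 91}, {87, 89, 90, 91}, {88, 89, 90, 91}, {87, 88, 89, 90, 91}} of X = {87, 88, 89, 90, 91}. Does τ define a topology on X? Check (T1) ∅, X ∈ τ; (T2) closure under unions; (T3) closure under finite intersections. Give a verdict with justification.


τ IS a topology on X.

Axiom (T1): ∅ ∈ τ? Yes; X ∈ τ? Yes.
Axiom (T2/T3): check pairwise unions and intersections of members of τ.
All pairwise intersections and unions checked — each lies in τ. Therefore τ satisfies (T1), (T2), (T3): it IS a topology on X.


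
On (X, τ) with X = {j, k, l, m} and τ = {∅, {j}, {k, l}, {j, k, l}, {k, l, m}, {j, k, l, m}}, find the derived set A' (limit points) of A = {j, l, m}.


A' = {k, m}

For each x ∈ X, list the open sets U ∈ τ with x ∈ U, then check whether U ∩ (A ∖ {x}) ≠ ∅ for every such U.
  x = j: open {j} ∋ x has {j} ∩ (A ∖ {j}) = ∅, so x is NOT a limit point.
  x = k: opens ∋ x are {k, l}, {j, k, l}, {k, l, m}, {j, k, l, m}; each meets A ∖ {k}, so x IS a limit point.
  x = l: open {k, l} ∋ x has {k, l} ∩ (A ∖ {l}) = ∅, so x is NOT a limit point.
  x = m: opens ∋ x are {k, l, m}, {j, k, l, m}; each meets A ∖ {m}, so x IS a limit point.
Collecting: A' = {k, m}.


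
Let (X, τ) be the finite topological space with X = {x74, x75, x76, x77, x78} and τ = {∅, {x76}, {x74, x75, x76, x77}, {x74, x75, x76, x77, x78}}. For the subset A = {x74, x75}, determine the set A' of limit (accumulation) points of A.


A' = {x74, x75, x77, x78}

For each x ∈ X, list the open sets U ∈ τ with x ∈ U, then check whether U ∩ (A ∖ {x}) ≠ ∅ for every such U.
  x = x74: opens ∋ x are {x74, x75, x76, x77}, {x74, x75, x76, x77, x78}; each meets A ∖ {x74}, so x IS a limit point.
  x = x75: opens ∋ x are {x74, x75, x76, x77}, {x74, x75, x76, x77, x78}; each meets A ∖ {x75}, so x IS a limit point.
  x = x76: open {x76} ∋ x has {x76} ∩ (A ∖ {x76}) = ∅, so x is NOT a limit point.
  x = x77: opens ∋ x are {x74, x75, x76, x77}, {x74, x75, x76, x77, x78}; each meets A ∖ {x77}, so x IS a limit point.
  x = x78: opens ∋ x are {x74, x75, x76, x77, x78}; each meets A ∖ {x78}, so x IS a limit point.
Collecting: A' = {x74, x75, x77, x78}.


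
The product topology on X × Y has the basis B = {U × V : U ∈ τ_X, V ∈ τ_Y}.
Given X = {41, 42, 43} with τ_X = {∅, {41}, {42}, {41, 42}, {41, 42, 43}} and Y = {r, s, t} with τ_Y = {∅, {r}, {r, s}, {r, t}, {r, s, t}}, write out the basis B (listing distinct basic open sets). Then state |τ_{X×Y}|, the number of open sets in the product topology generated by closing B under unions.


Basis B = {∅ × ∅, {41} × {r}, {42} × {r}, {41} × {r, s}, {41} × {r, t}, {41, 42} × {r}, {42} × {r, s}, {42} × {r, t}, {41} × {r, s, t}, {41, 42, 43} × {r}, {42} × {r, s, t}, {41, 42} × {r, s}, {41, 42} × {r, t}, {41, 42} × {r, s, t}, {41, 42, 43} × {r, s}, {41, 42, 43} × {r, t}, {41, 42, 43} × {r, s, t}}; |τ_{X×Y}| = 50.

Enumerate products U × V with U ∈ τ_X, V ∈ τ_Y (deduplicated):
  ∅ × ∅ = {} (∅)
  {41} × {r} = {(41,r)}
  {42} × {r} = {(42,r)}
  {41} × {r, s} = {(41,r), (41,s)}
  {41} × {r, t} = {(41,r), (41,t)}
  {41, 42} × {r} = {(41,r), (42,r)}
  {42} × {r, s} = {(42,r), (42,s)}
  {42} × {r, t} = {(42,r), (42,t)}
  {41} × {r, s, t} = {(41,r), (41,s), (41,t)}
  {41, 42, 43} × {r} = {(41,r), (42,r), (43,r)}
  {42} × {r, s, t} = {(42,r), (42,s), (42,t)}
  {41, 42} × {r, s} = {(41,r), (41,s), (42,r), (42,s)}
  {41, 42} × {r, t} = {(41,r), (41,t), (42,r), (42,t)}
  {41, 42} × {r, s, t} = {(41,r), (41,s), (41,t), (42,r), (42,s), (42,t)}
  {41, 42, 43} × {r, s} = {(41,r), (41,s), (42,r), (42,s), (43,r), (43,s)}
  {41, 42, 43} × {r, t} = {(41,r), (41,t), (42,r), (42,t), (43,r), (43,t)}
  {41, 42, 43} × {r, s, t} = {(41,r), (41,s), (41,t), (42,r), (42,s), (42,t), (43,r), (43,s), (43,t)}
These 17 distinct sets form the basis B.
Close under arbitrary unions to get τ_{X×Y}; counting gives |τ_{X×Y}| = 50.


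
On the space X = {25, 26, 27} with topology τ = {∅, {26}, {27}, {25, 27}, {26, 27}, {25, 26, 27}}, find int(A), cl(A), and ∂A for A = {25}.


int(A) = ∅, cl(A) = {25}, ∂A = {25}.

Closed sets in (X, τ) are complements of opens:
  closed(X, τ) = {∅, {25}, {26}, {25, 26}, {25, 27}, {25, 26, 27}}.
int(A) = ⋃ {U ∈ τ : U ⊆ A}. Opens contained in A: ∅.
Taking the union of these: int(A) = ∅.
cl(A) = ⋂ {C closed : A ⊆ C}. Closed sets containing A: {25}, {25, 26}, {25, 27}, {25, 26, 27}.
Intersecting these: cl(A) = {25}.
∂A = cl(A) ∖ int(A) = {25} ∖ ∅ = {25}.


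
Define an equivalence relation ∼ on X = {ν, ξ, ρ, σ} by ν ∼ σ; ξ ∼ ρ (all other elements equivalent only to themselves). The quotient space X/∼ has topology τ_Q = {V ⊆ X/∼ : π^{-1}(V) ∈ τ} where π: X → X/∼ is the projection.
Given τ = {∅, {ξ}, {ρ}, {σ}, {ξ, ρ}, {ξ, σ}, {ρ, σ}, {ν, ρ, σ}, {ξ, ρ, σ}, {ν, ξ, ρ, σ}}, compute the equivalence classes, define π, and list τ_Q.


X/∼ = {[ν=σ], [ξ=ρ]}; |τ_Q| = 3.

Equivalence classes: [ν=σ], [ξ=ρ].
Quotient map π: X → X/∼ sends ν ↦ [ν=σ], ξ ↦ [ξ=ρ], ρ ↦ [ξ=ρ], σ ↦ [ν=σ].
For each subset V ⊆ X/∼, compute π^{-1}(V) ⊆ X and check whether π^{-1}(V) ∈ τ. V is open in τ_Q iff π^{-1}(V) ∈ τ.
  V = {}: π^{-1}(V) = ∅ ∈ τ ✓.
  V = {[ν=σ]}: π^{-1}(V) = {ν, σ} ∉ τ ✗.
  V = {[ξ=ρ]}: π^{-1}(V) = {ξ, ρ} ∈ τ ✓.
  V = {[ν=σ], [ξ=ρ]}: π^{-1}(V) = {ν, ξ, ρ, σ} ∈ τ ✓.
Open sets in the quotient: τ_Q = {{}, {[ξ=ρ]}, {[ν=σ], [ξ=ρ]}} (3 elements).


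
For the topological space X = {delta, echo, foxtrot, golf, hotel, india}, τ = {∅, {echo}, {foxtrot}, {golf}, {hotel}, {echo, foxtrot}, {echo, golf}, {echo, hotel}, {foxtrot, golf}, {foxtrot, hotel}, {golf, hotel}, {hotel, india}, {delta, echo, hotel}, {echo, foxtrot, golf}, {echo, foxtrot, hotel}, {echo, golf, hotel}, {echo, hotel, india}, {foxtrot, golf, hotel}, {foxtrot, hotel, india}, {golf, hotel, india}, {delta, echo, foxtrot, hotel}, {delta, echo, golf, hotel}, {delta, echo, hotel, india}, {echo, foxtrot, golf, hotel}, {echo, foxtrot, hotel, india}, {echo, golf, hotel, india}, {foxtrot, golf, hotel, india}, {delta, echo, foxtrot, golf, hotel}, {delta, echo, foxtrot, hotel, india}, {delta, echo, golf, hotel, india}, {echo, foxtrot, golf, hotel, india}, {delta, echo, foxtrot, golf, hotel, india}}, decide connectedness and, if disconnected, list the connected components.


(X, τ) is disconnected; components = [{foxtrot}, {golf}, {delta, echo, hotel, india}].

Find clopen sets (U ∈ τ with X ∖ U ∈ τ):
  U = ∅, X ∖ U = {delta, echo, foxtrot, golf, hotel, india} — both open, so U is clopen.
  U = {foxtrot}, X ∖ U = {delta, echo, golf, hotel, india} — both open, so U is clopen.
  U = {golf}, X ∖ U = {delta, echo, foxtrot, hotel, india} — both open, so U is clopen.
  U = {foxtrot, golf}, X ∖ U = {delta, echo, hotel, india} — both open, so U is clopen.
  U = {delta, echo, hotel, india}, X ∖ U = {foxtrot, golf} — both open, so U is clopen.
  U = {delta, echo, foxtrot, hotel, india}, X ∖ U = {golf} — both open, so U is clopen.
  U = {delta, echo, golf, hotel, india}, X ∖ U = {foxtrot} — both open, so U is clopen.
  U = {delta, echo, foxtrot, golf, hotel, india}, X ∖ U = ∅ — both open, so U is clopen.
Nontrivial clopen(s) exist: e.g. {delta, echo, hotel, india}. So (X, τ) is disconnected.
Compute connected components by grouping points that agree on all clopens:
  component: {foxtrot}
  component: {golf}
  component: {delta, echo, hotel, india}


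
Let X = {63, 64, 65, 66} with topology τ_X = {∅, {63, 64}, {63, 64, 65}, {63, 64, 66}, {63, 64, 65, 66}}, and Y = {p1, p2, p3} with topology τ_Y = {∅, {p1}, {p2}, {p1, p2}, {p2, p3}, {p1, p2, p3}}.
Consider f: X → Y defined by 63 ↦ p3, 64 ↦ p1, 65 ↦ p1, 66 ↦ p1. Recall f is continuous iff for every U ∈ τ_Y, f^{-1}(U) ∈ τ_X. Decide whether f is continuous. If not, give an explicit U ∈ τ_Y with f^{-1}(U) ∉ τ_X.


f is NOT continuous.

Compute f^{-1}(U) for each U ∈ τ_Y:
  U = ∅: f^{-1}(U) = ∅ ∈ τ_X ✓.
  U = {p1}: f^{-1}(U) = {64, 65, 66} ∉ τ_X ✗.
  U = {p2}: f^{-1}(U) = ∅ ∈ τ_X ✓.
  U = {p1, p2}: f^{-1}(U) = {64, 65, 66} ∉ τ_X ✗.
  U = {p2, p3}: f^{-1}(U) = {63} ∉ τ_X ✗.
  U = {p1, p2, p3}: f^{-1}(U) = {63, 64, 65, 66} ∈ τ_X ✓.
Found U = {p1} with f^{-1}(U) = {64, 65, 66} not in τ_X. Therefore f is NOT continuous.


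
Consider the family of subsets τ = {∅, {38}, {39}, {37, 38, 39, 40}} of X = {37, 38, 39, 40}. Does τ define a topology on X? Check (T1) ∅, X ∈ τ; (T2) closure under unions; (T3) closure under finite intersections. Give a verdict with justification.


τ is NOT a topology on X.

Axiom (T1): ∅ ∈ τ? Yes; X ∈ τ? Yes.
Axiom (T2/T3): check pairwise unions and intersections of members of τ.
Counterexample for (T2): {38} ∪ {39} = {38, 39} ∉ τ. Therefore τ is NOT a topology.


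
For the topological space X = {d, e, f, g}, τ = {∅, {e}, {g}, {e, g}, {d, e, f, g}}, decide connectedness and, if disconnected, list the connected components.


(X, τ) is connected.

Find clopen sets (U ∈ τ with X ∖ U ∈ τ):
  U = ∅, X ∖ U = {d, e, f, g} — both open, so U is clopen.
  U = {d, e, f, g}, X ∖ U = ∅ — both open, so U is clopen.
Only trivial clopens (∅ and X) exist, so (X, τ) is connected.
Compute connected components by grouping points that agree on all clopens:
  component: {d, e, f, g}


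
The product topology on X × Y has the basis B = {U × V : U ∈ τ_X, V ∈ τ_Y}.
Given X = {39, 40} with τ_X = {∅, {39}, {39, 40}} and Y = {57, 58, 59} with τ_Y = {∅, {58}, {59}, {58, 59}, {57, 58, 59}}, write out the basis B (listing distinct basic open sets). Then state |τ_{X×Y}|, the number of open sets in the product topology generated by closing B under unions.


Basis B = {∅ × ∅, {39} × {58}, {39} × {59}, {39} × {58, 59}, {39, 40} × {58}, {39, 40} × {59}, {39} × {57, 58, 59}, {39, 40} × {58, 59}, {39, 40} × {57, 58, 59}}; |τ_{X×Y}| = 14.

Enumerate products U × V with U ∈ τ_X, V ∈ τ_Y (deduplicated):
  ∅ × ∅ = {} (∅)
  {39} × {58} = {(39,58)}
  {39} × {59} = {(39,59)}
  {39} × {58, 59} = {(39,58), (39,59)}
  {39, 40} × {58} = {(39,58), (40,58)}
  {39, 40} × {59} = {(39,59), (40,59)}
  {39} × {57, 58, 59} = {(39,57), (39,58), (39,59)}
  {39, 40} × {58, 59} = {(39,58), (39,59), (40,58), (40,59)}
  {39, 40} × {57, 58, 59} = {(39,57), (39,58), (39,59), (40,57), (40,58), (40,59)}
These 9 distinct sets form the basis B.
Close under arbitrary unions to get τ_{X×Y}; counting gives |τ_{X×Y}| = 14.


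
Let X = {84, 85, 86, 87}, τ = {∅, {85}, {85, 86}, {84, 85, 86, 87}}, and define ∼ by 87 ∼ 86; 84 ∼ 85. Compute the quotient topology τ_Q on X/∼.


X/∼ = {[84=85], [86=87]}; |τ_Q| = 2.

Equivalence classes: [84=85], [86=87].
Quotient map π: X → X/∼ sends 84 ↦ [84=85], 85 ↦ [84=85], 86 ↦ [86=87], 87 ↦ [86=87].
For each subset V ⊆ X/∼, compute π^{-1}(V) ⊆ X and check whether π^{-1}(V) ∈ τ. V is open in τ_Q iff π^{-1}(V) ∈ τ.
  V = {}: π^{-1}(V) = ∅ ∈ τ ✓.
  V = {[84=85]}: π^{-1}(V) = {84, 85} ∉ τ ✗.
  V = {[86=87]}: π^{-1}(V) = {86, 87} ∉ τ ✗.
  V = {[84=85], [86=87]}: π^{-1}(V) = {84, 85, 86, 87} ∈ τ ✓.
Open sets in the quotient: τ_Q = {{}, {[84=85], [86=87]}} (2 elements).


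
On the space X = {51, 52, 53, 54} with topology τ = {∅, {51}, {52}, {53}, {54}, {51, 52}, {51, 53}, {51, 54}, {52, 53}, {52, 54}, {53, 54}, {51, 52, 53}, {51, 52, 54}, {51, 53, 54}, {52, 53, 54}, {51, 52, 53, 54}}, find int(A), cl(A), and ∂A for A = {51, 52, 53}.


int(A) = {51, 52, 53}, cl(A) = {51, 52, 53}, ∂A = ∅.

Closed sets in (X, τ) are complements of opens:
  closed(X, τ) = {∅, {51}, {52}, {53}, {54}, {51, 52}, {51, 53}, {51, 54}, {52, 53}, {52, 54}, {53, 54}, {51, 52, 53}, {51, 52, 54}, {51, 53, 54}, {52, 53, 54}, {51, 52, 53, 54}}.
int(A) = ⋃ {U ∈ τ : U ⊆ A}. Opens contained in A: ∅, {51}, {52}, {53}, {51, 52}, {51, 53}, {52, 53}, {51, 52, 53}.
Taking the union of these: int(A) = {51, 52, 53}.
cl(A) = ⋂ {C closed : A ⊆ C}. Closed sets containing A: {51, 52, 53}, {51, 52, 53, 54}.
Intersecting these: cl(A) = {51, 52, 53}.
∂A = cl(A) ∖ int(A) = {51, 52, 53} ∖ {51, 52, 53} = ∅.


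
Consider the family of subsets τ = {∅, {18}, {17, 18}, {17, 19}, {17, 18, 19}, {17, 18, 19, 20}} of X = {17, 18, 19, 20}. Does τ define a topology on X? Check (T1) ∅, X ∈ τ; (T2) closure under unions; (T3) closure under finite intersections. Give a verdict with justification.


τ is NOT a topology on X.

Axiom (T1): ∅ ∈ τ? Yes; X ∈ τ? Yes.
Axiom (T2/T3): check pairwise unions and intersections of members of τ.
Counterexample for (T3): {17, 18} ∩ {17, 19} = {17} ∉ τ. Therefore τ is NOT a topology.


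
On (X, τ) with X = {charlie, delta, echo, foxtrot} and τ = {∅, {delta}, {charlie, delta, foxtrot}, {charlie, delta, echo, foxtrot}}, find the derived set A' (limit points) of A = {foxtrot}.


A' = {charlie, echo}

For each x ∈ X, list the open sets U ∈ τ with x ∈ U, then check whether U ∩ (A ∖ {x}) ≠ ∅ for every such U.
  x = charlie: opens ∋ x are {charlie, delta, foxtrot}, {charlie, delta, echo, foxtrot}; each meets A ∖ {charlie}, so x IS a limit point.
  x = delta: open {delta} ∋ x has {delta} ∩ (A ∖ {delta}) = ∅, so x is NOT a limit point.
  x = echo: opens ∋ x are {charlie, delta, echo, foxtrot}; each meets A ∖ {echo}, so x IS a limit point.
  x = foxtrot: open {charlie, delta, foxtrot} ∋ x has {charlie, delta, foxtrot} ∩ (A ∖ {foxtrot}) = ∅, so x is NOT a limit point.
Collecting: A' = {charlie, echo}.


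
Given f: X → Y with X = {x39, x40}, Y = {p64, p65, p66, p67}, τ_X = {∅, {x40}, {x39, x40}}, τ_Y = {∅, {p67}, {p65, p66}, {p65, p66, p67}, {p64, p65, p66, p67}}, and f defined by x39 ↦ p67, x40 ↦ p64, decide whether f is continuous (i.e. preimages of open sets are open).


f is NOT continuous.

Compute f^{-1}(U) for each U ∈ τ_Y:
  U = ∅: f^{-1}(U) = ∅ ∈ τ_X ✓.
  U = {p67}: f^{-1}(U) = {x39} ∉ τ_X ✗.
  U = {p65, p66}: f^{-1}(U) = ∅ ∈ τ_X ✓.
  U = {p65, p66, p67}: f^{-1}(U) = {x39} ∉ τ_X ✗.
  U = {p64, p65, p66, p67}: f^{-1}(U) = {x39, x40} ∈ τ_X ✓.
Found U = {p67} with f^{-1}(U) = {x39} not in τ_X. Therefore f is NOT continuous.


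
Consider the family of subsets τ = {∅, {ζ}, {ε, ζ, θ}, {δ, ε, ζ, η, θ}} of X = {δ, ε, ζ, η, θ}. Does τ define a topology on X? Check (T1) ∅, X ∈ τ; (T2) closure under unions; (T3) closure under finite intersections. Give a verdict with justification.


τ IS a topology on X.

Axiom (T1): ∅ ∈ τ? Yes; X ∈ τ? Yes.
Axiom (T2/T3): check pairwise unions and intersections of members of τ.
All pairwise intersections and unions checked — each lies in τ. Therefore τ satisfies (T1), (T2), (T3): it IS a topology on X.


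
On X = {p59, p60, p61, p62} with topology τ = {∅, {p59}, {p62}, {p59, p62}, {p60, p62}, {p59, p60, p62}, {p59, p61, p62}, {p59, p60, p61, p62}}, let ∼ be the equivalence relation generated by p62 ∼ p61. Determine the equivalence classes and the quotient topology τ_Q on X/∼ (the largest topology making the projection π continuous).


X/∼ = {[p59], [p60], [p61=p62]}; |τ_Q| = 4.

Equivalence classes: [p59], [p60], [p61=p62].
Quotient map π: X → X/∼ sends p59 ↦ [p59], p60 ↦ [p60], p61 ↦ [p61=p62], p62 ↦ [p61=p62].
For each subset V ⊆ X/∼, compute π^{-1}(V) ⊆ X and check whether π^{-1}(V) ∈ τ. V is open in τ_Q iff π^{-1}(V) ∈ τ.
  V = {}: π^{-1}(V) = ∅ ∈ τ ✓.
  V = {[p59]}: π^{-1}(V) = {p59} ∈ τ ✓.
  V = {[p60]}: π^{-1}(V) = {p60} ∉ τ ✗.
  V = {[p59], [p60]}: π^{-1}(V) = {p59, p60} ∉ τ ✗.
  V = {[p61=p62]}: π^{-1}(V) = {p61, p62} ∉ τ ✗.
  V = {[p59], [p61=p62]}: π^{-1}(V) = {p59, p61, p62} ∈ τ ✓.
  V = {[p60], [p61=p62]}: π^{-1}(V) = {p60, p61, p62} ∉ τ ✗.
  V = {[p59], [p60], [p61=p62]}: π^{-1}(V) = {p59, p60, p61, p62} ∈ τ ✓.
Open sets in the quotient: τ_Q = {{}, {[p59]}, {[p59], [p61=p62]}, {[p59], [p60], [p61=p62]}} (4 elements).


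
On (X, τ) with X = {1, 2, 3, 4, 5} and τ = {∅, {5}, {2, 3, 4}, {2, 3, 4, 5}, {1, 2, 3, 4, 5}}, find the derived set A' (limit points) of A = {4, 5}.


A' = {1, 2, 3}

For each x ∈ X, list the open sets U ∈ τ with x ∈ U, then check whether U ∩ (A ∖ {x}) ≠ ∅ for every such U.
  x = 1: opens ∋ x are {1, 2, 3, 4, 5}; each meets A ∖ {1}, so x IS a limit point.
  x = 2: opens ∋ x are {2, 3, 4}, {2, 3, 4, 5}, {1, 2, 3, 4, 5}; each meets A ∖ {2}, so x IS a limit point.
  x = 3: opens ∋ x are {2, 3, 4}, {2, 3, 4, 5}, {1, 2, 3, 4, 5}; each meets A ∖ {3}, so x IS a limit point.
  x = 4: open {2, 3, 4} ∋ x has {2, 3, 4} ∩ (A ∖ {4}) = ∅, so x is NOT a limit point.
  x = 5: open {5} ∋ x has {5} ∩ (A ∖ {5}) = ∅, so x is NOT a limit point.
Collecting: A' = {1, 2, 3}.


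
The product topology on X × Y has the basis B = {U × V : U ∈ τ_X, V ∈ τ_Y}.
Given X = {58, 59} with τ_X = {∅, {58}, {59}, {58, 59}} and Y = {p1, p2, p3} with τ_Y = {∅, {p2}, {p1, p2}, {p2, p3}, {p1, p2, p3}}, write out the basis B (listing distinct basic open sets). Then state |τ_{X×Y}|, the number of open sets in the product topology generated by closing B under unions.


Basis B = {∅ × ∅, {58} × {p2}, {59} × {p2}, {58} × {p1, p2}, {58} × {p2, p3}, {58, 59} × {p2}, {59} × {p1, p2}, {59} × {p2, p3}, {58} × {p1, p2, p3}, {59} × {p1, p2, p3}, {58, 59} × {p1, p2}, {58, 59} × {p2, p3}, {58, 59} × {p1, p2, p3}}; |τ_{X×Y}| = 25.

Enumerate products U × V with U ∈ τ_X, V ∈ τ_Y (deduplicated):
  ∅ × ∅ = {} (∅)
  {58} × {p2} = {(58,p2)}
  {59} × {p2} = {(59,p2)}
  {58} × {p1, p2} = {(58,p1), (58,p2)}
  {58} × {p2, p3} = {(58,p2), (58,p3)}
  {58, 59} × {p2} = {(58,p2), (59,p2)}
  {59} × {p1, p2} = {(59,p1), (59,p2)}
  {59} × {p2, p3} = {(59,p2), (59,p3)}
  {58} × {p1, p2, p3} = {(58,p1), (58,p2), (58,p3)}
  {59} × {p1, p2, p3} = {(59,p1), (59,p2), (59,p3)}
  {58, 59} × {p1, p2} = {(58,p1), (58,p2), (59,p1), (59,p2)}
  {58, 59} × {p2, p3} = {(58,p2), (58,p3), (59,p2), (59,p3)}
  {58, 59} × {p1, p2, p3} = {(58,p1), (58,p2), (58,p3), (59,p1), (59,p2), (59,p3)}
These 13 distinct sets form the basis B.
Close under arbitrary unions to get τ_{X×Y}; counting gives |τ_{X×Y}| = 25.


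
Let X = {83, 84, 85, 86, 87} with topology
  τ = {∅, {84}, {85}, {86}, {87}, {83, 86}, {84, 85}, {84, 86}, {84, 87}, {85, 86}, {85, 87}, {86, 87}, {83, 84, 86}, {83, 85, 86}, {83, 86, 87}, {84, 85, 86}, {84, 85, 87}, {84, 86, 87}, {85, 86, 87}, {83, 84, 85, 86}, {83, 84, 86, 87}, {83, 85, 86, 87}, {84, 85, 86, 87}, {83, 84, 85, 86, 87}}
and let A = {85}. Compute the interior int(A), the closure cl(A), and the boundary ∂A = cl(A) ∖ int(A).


int(A) = {85}, cl(A) = {85}, ∂A = ∅.

Closed sets in (X, τ) are complements of opens:
  closed(X, τ) = {∅, {83}, {84}, {85}, {87}, {83, 84}, {83, 85}, {83, 86}, {83, 87}, {84, 85}, {84, 87}, {85, 87}, {83, 84, 85}, {83, 84, 86}, {83, 84, 87}, {83, 85, 86}, {83, 85, 87}, {83, 86, 87}, {84, 85, 87}, {83, 84, 85, 86}, {83, 84, 85, 87}, {83, 84, 86, 87}, {83, 85, 86, 87}, {83, 84, 85, 86, 87}}.
int(A) = ⋃ {U ∈ τ : U ⊆ A}. Opens contained in A: ∅, {85}.
Taking the union of these: int(A) = {85}.
cl(A) = ⋂ {C closed : A ⊆ C}. Closed sets containing A: {85}, {83, 85}, {84, 85}, {85, 87}, {83, 84, 85}, {83, 85, 86}, {83, 85, 87}, {84, 85, 87}, {83, 84, 85, 86}, {83, 84, 85, 87}, {83, 85, 86, 87}, {83, 84, 85, 86, 87}.
Intersecting these: cl(A) = {85}.
∂A = cl(A) ∖ int(A) = {85} ∖ {85} = ∅.


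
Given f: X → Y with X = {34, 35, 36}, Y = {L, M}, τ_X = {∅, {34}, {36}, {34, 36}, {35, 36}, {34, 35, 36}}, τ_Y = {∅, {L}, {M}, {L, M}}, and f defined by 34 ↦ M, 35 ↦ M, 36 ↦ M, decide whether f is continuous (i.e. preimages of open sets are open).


f IS continuous.

Compute f^{-1}(U) for each U ∈ τ_Y:
  U = ∅: f^{-1}(U) = ∅ ∈ τ_X ✓.
  U = {L}: f^{-1}(U) = ∅ ∈ τ_X ✓.
  U = {M}: f^{-1}(U) = {34, 35, 36} ∈ τ_X ✓.
  U = {L, M}: f^{-1}(U) = {34, 35, 36} ∈ τ_X ✓.
Every preimage lies in τ_X, so f IS continuous.


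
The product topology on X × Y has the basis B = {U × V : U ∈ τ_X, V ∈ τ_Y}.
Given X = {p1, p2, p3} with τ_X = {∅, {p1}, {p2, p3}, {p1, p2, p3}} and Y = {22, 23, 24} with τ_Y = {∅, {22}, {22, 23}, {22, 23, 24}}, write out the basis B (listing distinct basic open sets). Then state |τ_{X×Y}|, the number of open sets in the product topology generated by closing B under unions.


Basis B = {∅ × ∅, {p1} × {22}, {p1} × {22, 23}, {p2, p3} × {22}, {p1} × {22, 23, 24}, {p1, p2, p3} × {22}, {p2, p3} × {22, 23}, {p1, p2, p3} × {22, 23}, {p2, p3} × {22, 23, 24}, {p1, p2, p3} × {22, 23, 24}}; |τ_{X×Y}| = 16.

Enumerate products U × V with U ∈ τ_X, V ∈ τ_Y (deduplicated):
  ∅ × ∅ = {} (∅)
  {p1} × {22} = {(p1,22)}
  {p1} × {22, 23} = {(p1,22), (p1,23)}
  {p2, p3} × {22} = {(p2,22), (p3,22)}
  {p1} × {22, 23, 24} = {(p1,22), (p1,23), (p1,24)}
  {p1, p2, p3} × {22} = {(p1,22), (p2,22), (p3,22)}
  {p2, p3} × {22, 23} = {(p2,22), (p2,23), (p3,22), (p3,23)}
  {p1, p2, p3} × {22, 23} = {(p1,22), (p1,23), (p2,22), (p2,23), (p3,22), (p3,23)}
  {p2, p3} × {22, 23, 24} = {(p2,22), (p2,23), (p2,24), (p3,22), (p3,23), (p3,24)}
  {p1, p2, p3} × {22, 23, 24} = {(p1,22), (p1,23), (p1,24), (p2,22), (p2,23), (p2,24), (p3,22), (p3,23), (p3,24)}
These 10 distinct sets form the basis B.
Close under arbitrary unions to get τ_{X×Y}; counting gives |τ_{X×Y}| = 16.


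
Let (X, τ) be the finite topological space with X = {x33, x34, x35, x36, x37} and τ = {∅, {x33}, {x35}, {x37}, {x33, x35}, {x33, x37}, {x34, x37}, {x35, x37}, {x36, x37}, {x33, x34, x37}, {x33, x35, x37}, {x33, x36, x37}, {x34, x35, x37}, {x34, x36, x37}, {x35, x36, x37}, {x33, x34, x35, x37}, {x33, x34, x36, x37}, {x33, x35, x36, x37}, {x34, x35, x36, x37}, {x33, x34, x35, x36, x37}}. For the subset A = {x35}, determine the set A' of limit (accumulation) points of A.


A' = ∅

For each x ∈ X, list the open sets U ∈ τ with x ∈ U, then check whether U ∩ (A ∖ {x}) ≠ ∅ for every such U.
  x = x33: open {x33} ∋ x has {x33} ∩ (A ∖ {x33}) = ∅, so x is NOT a limit point.
  x = x34: open {x34, x37} ∋ x has {x34, x37} ∩ (A ∖ {x34}) = ∅, so x is NOT a limit point.
  x = x35: open {x35} ∋ x has {x35} ∩ (A ∖ {x35}) = ∅, so x is NOT a limit point.
  x = x36: open {x36, x37} ∋ x has {x36, x37} ∩ (A ∖ {x36}) = ∅, so x is NOT a limit point.
  x = x37: open {x37} ∋ x has {x37} ∩ (A ∖ {x37}) = ∅, so x is NOT a limit point.
Collecting: A' = ∅.


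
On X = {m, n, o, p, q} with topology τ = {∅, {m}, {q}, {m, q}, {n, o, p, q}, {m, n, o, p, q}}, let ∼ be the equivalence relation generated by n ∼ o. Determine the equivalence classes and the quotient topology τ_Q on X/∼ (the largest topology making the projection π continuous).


X/∼ = {[m], [n=o], [p], [q]}; |τ_Q| = 6.

Equivalence classes: [m], [n=o], [p], [q].
Quotient map π: X → X/∼ sends m ↦ [m], n ↦ [n=o], o ↦ [n=o], p ↦ [p], q ↦ [q].
For each subset V ⊆ X/∼, compute π^{-1}(V) ⊆ X and check whether π^{-1}(V) ∈ τ. V is open in τ_Q iff π^{-1}(V) ∈ τ.
  V = {}: π^{-1}(V) = ∅ ∈ τ ✓.
  V = {[m]}: π^{-1}(V) = {m} ∈ τ ✓.
  V = {[n=o]}: π^{-1}(V) = {n, o} ∉ τ ✗.
  V = {[m], [n=o]}: π^{-1}(V) = {m, n, o} ∉ τ ✗.
  V = {[p]}: π^{-1}(V) = {p} ∉ τ ✗.
  V = {[m], [p]}: π^{-1}(V) = {m, p} ∉ τ ✗.
  V = {[n=o], [p]}: π^{-1}(V) = {n, o, p} ∉ τ ✗.
  V = {[m], [n=o], [p]}: π^{-1}(V) = {m, n, o, p} ∉ τ ✗.
  V = {[q]}: π^{-1}(V) = {q} ∈ τ ✓.
  V = {[m], [q]}: π^{-1}(V) = {m, q} ∈ τ ✓.
  V = {[n=o], [q]}: π^{-1}(V) = {n, o, q} ∉ τ ✗.
  V = {[m], [n=o], [q]}: π^{-1}(V) = {m, n, o, q} ∉ τ ✗.
  V = {[p], [q]}: π^{-1}(V) = {p, q} ∉ τ ✗.
  V = {[m], [p], [q]}: π^{-1}(V) = {m, p, q} ∉ τ ✗.
  V = {[n=o], [p], [q]}: π^{-1}(V) = {n, o, p, q} ∈ τ ✓.
  V = {[m], [n=o], [p], [q]}: π^{-1}(V) = {m, n, o, p, q} ∈ τ ✓.
Open sets in the quotient: τ_Q = {{}, {[m]}, {[q]}, {[m], [q]}, {[n=o], [p], [q]}, {[m], [n=o], [p], [q]}} (6 elements).


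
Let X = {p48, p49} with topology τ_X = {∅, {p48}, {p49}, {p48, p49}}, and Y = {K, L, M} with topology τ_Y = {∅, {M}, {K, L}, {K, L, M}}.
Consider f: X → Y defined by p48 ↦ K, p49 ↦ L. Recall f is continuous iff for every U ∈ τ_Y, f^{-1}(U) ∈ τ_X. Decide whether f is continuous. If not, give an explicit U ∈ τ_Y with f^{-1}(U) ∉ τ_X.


f IS continuous.

Compute f^{-1}(U) for each U ∈ τ_Y:
  U = ∅: f^{-1}(U) = ∅ ∈ τ_X ✓.
  U = {M}: f^{-1}(U) = ∅ ∈ τ_X ✓.
  U = {K, L}: f^{-1}(U) = {p48, p49} ∈ τ_X ✓.
  U = {K, L, M}: f^{-1}(U) = {p48, p49} ∈ τ_X ✓.
Every preimage lies in τ_X, so f IS continuous.


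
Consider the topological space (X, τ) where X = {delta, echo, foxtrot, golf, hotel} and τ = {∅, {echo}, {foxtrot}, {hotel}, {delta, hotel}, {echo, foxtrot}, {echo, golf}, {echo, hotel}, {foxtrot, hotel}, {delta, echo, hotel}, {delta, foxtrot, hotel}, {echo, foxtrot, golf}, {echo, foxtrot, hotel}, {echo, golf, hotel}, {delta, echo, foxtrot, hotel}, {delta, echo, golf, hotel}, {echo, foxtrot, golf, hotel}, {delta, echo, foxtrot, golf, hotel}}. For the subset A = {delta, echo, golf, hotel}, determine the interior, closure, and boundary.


int(A) = {delta, echo, golf, hotel}, cl(A) = {delta, echo, golf, hotel}, ∂A = ∅.

Closed sets in (X, τ) are complements of opens:
  closed(X, τ) = {∅, {delta}, {foxtrot}, {golf}, {delta, foxtrot}, {delta, golf}, {delta, hotel}, {echo, golf}, {foxtrot, golf}, {delta, echo, golf}, {delta, foxtrot, golf}, {delta, foxtrot, hotel}, {delta, golf, hotel}, {echo, foxtrot, golf}, {delta, echo, foxtrot, golf}, {delta, echo, golf, hotel}, {delta, foxtrot, golf, hotel}, {delta, echo, foxtrot, golf, hotel}}.
int(A) = ⋃ {U ∈ τ : U ⊆ A}. Opens contained in A: ∅, {echo}, {hotel}, {delta, hotel}, {echo, golf}, {echo, hotel}, {delta, echo, hotel}, {echo, golf, hotel}, {delta, echo, golf, hotel}.
Taking the union of these: int(A) = {delta, echo, golf, hotel}.
cl(A) = ⋂ {C closed : A ⊆ C}. Closed sets containing A: {delta, echo, golf, hotel}, {delta, echo, foxtrot, golf, hotel}.
Intersecting these: cl(A) = {delta, echo, golf, hotel}.
∂A = cl(A) ∖ int(A) = {delta, echo, golf, hotel} ∖ {delta, echo, golf, hotel} = ∅.


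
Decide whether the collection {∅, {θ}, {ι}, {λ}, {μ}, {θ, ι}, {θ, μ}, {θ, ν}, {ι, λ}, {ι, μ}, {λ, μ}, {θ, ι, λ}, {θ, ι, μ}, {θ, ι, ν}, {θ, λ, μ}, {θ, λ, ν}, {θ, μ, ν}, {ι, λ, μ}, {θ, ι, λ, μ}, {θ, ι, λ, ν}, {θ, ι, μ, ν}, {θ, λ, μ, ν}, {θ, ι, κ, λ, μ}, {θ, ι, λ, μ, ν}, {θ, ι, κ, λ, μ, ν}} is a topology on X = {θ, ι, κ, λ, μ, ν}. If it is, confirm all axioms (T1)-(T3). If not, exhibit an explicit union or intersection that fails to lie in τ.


τ is NOT a topology on X.

Axiom (T1): ∅ ∈ τ? Yes; X ∈ τ? Yes.
Axiom (T2/T3): check pairwise unions and intersections of members of τ.
Counterexample for (T2): {θ} ∪ {λ} = {θ, λ} ∉ τ. Therefore τ is NOT a topology.


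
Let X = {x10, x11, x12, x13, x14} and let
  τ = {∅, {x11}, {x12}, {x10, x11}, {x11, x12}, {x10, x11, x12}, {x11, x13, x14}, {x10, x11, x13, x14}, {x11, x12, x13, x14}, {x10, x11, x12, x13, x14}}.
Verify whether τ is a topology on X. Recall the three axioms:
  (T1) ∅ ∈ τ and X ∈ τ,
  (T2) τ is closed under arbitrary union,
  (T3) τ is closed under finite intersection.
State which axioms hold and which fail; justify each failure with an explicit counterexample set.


τ IS a topology on X.

Axiom (T1): ∅ ∈ τ? Yes; X ∈ τ? Yes.
Axiom (T2/T3): check pairwise unions and intersections of members of τ.
All pairwise intersections and unions checked — each lies in τ. Therefore τ satisfies (T1), (T2), (T3): it IS a topology on X.
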